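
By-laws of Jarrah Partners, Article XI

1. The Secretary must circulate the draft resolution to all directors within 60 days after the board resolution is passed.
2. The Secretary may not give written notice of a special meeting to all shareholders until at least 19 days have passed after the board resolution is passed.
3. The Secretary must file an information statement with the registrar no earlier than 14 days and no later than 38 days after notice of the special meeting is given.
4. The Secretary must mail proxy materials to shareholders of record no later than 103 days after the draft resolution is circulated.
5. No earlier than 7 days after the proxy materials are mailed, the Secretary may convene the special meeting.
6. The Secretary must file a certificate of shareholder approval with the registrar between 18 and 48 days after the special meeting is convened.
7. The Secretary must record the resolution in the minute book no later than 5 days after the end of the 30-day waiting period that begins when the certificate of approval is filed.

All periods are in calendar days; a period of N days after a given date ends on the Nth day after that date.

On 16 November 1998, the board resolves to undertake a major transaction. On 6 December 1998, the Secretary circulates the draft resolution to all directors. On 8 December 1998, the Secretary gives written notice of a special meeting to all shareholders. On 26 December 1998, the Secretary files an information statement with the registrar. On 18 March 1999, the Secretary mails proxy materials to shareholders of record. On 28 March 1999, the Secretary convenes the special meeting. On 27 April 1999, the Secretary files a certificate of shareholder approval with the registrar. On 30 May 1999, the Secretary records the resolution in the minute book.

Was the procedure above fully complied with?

Yes

Step 1 — counting 60 days from 16 November 1998 (when the board resolution is passed) gives a deadline of 15 January 1999; 6 December 1998 is within that limit.
Step 2 — must wait 19 days from 16 November 1998 (when the board resolution is passed), so not before 5 December 1998; done 8 December 1998 — permitted.
Step 3 — 14 and 38 days from 8 December 1998 (when notice of the special meeting is given) are 22 December 1998 and 15 January 1999 respectively; done 26 December 1998, which is between those dates.
Step 4 — counting 103 days from 6 December 1998 (when the draft resolution is circulated) gives a deadline of 19 March 1999; done 18 March 1999 — timely.
Step 5 — must wait 7 days from 18 March 1999 (when the proxy materials are mailed), so not before 25 March 1999; 28 March 1999 is on or after that date.
Step 6 — 18 and 48 days from 28 March 1999 (when the special meeting is convened) are 15 April 1999 and 15 May 1999 respectively; 27 April 1999 falls inside that range.
Step 7 — counting 5 days from 27 May 1999 (end of the 30-day waiting period, which began when the certificate of approval is filed on 27 April 1999) gives a deadline of 1 June 1999; completed 30 May 1999, before the deadline.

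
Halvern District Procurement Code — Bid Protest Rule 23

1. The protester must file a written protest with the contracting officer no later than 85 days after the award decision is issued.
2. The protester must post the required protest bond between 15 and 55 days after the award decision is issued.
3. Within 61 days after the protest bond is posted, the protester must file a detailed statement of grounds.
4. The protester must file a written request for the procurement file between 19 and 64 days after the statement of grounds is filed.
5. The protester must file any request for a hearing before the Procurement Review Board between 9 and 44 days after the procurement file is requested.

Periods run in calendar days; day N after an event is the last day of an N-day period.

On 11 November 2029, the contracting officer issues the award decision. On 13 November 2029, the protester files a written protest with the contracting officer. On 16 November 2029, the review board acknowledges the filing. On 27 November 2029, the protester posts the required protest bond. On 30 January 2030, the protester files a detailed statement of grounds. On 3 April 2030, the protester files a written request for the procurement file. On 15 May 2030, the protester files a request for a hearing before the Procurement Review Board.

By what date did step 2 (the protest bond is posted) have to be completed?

Step 2 runs from 11 November 2029, when the award decision is issued. The window is 15–55 days after 11 November 2029; it closes on 5 January 2030.

5 January 2030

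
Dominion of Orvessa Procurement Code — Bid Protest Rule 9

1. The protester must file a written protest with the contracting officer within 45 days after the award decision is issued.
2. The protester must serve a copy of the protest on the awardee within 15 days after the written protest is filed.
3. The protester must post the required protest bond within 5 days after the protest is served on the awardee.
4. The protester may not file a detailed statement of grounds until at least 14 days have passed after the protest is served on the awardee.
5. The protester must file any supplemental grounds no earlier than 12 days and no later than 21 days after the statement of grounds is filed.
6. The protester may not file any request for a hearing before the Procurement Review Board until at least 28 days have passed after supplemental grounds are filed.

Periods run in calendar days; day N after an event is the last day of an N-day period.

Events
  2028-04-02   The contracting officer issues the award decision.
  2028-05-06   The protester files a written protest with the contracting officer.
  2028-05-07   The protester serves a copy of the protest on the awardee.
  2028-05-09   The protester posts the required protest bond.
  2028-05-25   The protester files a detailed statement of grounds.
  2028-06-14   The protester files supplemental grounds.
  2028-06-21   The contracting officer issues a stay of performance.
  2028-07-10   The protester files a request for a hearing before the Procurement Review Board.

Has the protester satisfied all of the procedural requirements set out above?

Step 1: 45 days after 2028-04-02 (when the award decision is issued) is 2028-05-17; completed 2028-05-06, before the deadline.
Step 2: 15 days after 2028-05-06 (when the written protest is filed) is 2028-05-21; completed 2028-05-07, before the deadline.
Step 3: 5 days after 2028-05-07 (when the protest is served on the awardee) is 2028-05-12; completed 2028-05-09, before the deadline.
Step 4: the earliest permitted date is 14 days after 2028-05-07 (when the protest is served on the awardee), i.e. 2028-05-21; 2028-05-25 is on or after that date.
Step 5: the window is 12–21 days after 2028-05-25 (when the statement of grounds is filed), so 2028-06-06 through 2028-06-15; done 2028-06-14 — within the window.
Step 6: the earliest permitted date is 28 days after 2028-06-14 (when supplemental grounds are filed), i.e. 2028-07-12; acted on 2028-07-10, 2 days prematurely.

No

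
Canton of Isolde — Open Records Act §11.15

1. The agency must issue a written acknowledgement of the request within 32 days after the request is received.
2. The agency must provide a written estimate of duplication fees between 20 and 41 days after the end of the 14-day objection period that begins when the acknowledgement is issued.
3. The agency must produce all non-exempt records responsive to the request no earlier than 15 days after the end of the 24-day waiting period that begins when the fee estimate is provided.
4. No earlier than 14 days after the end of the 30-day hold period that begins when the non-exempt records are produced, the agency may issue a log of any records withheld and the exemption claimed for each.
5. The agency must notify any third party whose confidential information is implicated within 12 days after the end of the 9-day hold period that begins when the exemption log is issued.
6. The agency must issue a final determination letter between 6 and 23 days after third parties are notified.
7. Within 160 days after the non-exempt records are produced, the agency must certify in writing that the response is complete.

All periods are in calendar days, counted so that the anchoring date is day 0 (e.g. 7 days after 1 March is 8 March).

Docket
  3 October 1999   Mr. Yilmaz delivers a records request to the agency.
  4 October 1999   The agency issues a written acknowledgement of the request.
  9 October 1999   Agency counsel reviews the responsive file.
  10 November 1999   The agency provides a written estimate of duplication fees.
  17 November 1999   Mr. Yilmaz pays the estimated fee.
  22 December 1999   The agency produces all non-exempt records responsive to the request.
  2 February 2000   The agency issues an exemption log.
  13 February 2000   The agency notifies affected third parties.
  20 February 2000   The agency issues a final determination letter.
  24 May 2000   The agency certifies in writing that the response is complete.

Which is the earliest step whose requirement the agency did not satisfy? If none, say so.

Step 4

Step 1 — counting 32 days from 3 October 1999 (when the request is received) gives a deadline of 4 November 1999; done 4 October 1999 — timely.
Step 2 — 20 and 41 days from 18 October 1999 (end of the 14-day objection period, which began when the acknowledgement is issued on 4 October 1999) are 7 November 1999 and 28 November 1999 respectively; done 10 November 1999, which is between those dates.
Step 3 — must wait 15 days from 4 December 1999 (end of the 24-day waiting period, which began when the fee estimate is provided on 10 November 1999), so not before 19 December 1999; done 22 December 1999, after the minimum wait.
Step 4 — must wait 14 days from 21 January 2000 (end of the 30-day hold period, which began when the non-exempt records are produced on 22 December 1999), so not before 4 February 2000; 2 February 2000 is 2 days before the earliest permitted date.
The analysis stops there.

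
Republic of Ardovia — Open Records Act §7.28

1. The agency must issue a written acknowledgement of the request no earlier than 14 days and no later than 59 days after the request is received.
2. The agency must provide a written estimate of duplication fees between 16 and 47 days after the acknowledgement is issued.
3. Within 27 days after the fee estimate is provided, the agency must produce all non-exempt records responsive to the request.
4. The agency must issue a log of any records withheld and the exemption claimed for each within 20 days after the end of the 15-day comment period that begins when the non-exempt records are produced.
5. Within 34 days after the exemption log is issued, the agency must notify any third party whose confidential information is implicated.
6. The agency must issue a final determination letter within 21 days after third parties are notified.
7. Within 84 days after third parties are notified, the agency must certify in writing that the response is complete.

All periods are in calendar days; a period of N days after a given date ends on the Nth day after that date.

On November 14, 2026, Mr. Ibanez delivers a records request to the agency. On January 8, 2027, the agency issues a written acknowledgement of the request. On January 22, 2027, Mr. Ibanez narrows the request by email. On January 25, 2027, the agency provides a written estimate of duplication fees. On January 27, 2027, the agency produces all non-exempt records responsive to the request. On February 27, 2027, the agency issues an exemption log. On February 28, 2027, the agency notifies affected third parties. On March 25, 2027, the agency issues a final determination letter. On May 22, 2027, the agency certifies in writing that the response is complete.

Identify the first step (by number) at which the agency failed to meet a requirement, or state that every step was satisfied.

Step 6

Step 1: the window is 14–59 days after November 14, 2026 (when the request is received), so November 28, 2026 through January 12, 2027; done January 8, 2027, which is between those dates.
Step 2: the window is 16–47 days after January 8, 2027 (when the acknowledgement is issued), so January 24, 2027 through February 24, 2027; done January 25, 2027 — within the window.
Step 3: 27 days after January 25, 2027 (when the fee estimate is provided) is February 21, 2027; completed January 27, 2027, before the deadline.
Step 4: 20 days after February 11, 2027 (end of the 15-day comment period, which began when the non-exempt records are produced on January 27, 2027) is March 3, 2027; completed February 27, 2027, before the deadline.
Step 5: 34 days after February 27, 2027 (when the exemption log is issued) is April 2, 2027; done February 28, 2027 — timely.
Step 6: 21 days after February 28, 2027 (when third parties are notified) is March 21, 2027; March 25, 2027 misses that deadline by 4 days.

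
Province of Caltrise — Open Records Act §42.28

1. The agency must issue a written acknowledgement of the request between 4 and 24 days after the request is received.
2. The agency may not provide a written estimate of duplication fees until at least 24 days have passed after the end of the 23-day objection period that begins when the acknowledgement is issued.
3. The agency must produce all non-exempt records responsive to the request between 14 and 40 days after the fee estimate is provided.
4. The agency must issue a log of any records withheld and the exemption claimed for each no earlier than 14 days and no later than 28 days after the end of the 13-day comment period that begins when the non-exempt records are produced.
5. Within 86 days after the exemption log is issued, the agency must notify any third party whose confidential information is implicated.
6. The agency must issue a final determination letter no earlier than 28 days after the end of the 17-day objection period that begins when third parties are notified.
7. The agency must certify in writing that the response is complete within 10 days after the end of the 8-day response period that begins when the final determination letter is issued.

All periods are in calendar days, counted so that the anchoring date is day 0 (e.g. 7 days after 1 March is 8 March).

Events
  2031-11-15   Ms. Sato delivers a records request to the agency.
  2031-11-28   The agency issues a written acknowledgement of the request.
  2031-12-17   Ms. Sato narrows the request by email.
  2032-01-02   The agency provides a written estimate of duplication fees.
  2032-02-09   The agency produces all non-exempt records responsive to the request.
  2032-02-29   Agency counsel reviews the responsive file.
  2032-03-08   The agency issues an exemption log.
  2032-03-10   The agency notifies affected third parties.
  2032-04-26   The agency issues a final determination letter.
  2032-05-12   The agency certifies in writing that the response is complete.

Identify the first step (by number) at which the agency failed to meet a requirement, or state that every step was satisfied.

Step 2

(1) the permitted window runs from 2031-11-15 + 4 = 2031-11-19 to 2031-11-15 + 24 = 2031-12-09; done 2031-11-28, which is between those dates.
(2) permitted from 2031-12-21 + 24 days = 2032-01-14 onward; done 2032-01-02 — 12 days too early.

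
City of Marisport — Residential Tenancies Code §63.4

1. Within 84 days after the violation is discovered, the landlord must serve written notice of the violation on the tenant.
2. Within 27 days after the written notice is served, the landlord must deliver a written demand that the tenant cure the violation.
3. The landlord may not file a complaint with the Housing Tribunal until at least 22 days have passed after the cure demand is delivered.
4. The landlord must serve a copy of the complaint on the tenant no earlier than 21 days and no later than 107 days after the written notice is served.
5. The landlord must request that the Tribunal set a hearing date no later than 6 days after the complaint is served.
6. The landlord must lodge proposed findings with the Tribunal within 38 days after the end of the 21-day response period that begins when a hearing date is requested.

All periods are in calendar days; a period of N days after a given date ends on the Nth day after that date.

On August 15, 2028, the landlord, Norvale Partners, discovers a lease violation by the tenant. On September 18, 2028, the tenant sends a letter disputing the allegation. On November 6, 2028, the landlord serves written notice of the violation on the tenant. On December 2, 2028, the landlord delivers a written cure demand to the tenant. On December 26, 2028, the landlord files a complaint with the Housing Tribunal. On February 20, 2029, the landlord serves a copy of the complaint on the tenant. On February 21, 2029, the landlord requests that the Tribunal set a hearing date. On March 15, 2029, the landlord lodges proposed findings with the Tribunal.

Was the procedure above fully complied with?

(1) due by August 15, 2028 + 84 days = November 7, 2028; done November 6, 2028 — timely.
(2) due by November 6, 2028 + 27 days = December 3, 2028; December 2, 2028 is within that limit.
(3) permitted from December 2, 2028 + 22 days = December 24, 2028 onward; December 26, 2028 is on or after that date.
(4) the permitted window runs from November 6, 2028 + 21 = November 27, 2028 to November 6, 2028 + 107 = February 21, 2029; February 20, 2029 falls inside that range.
(5) due by February 20, 2029 + 6 days = February 26, 2029; done February 21, 2029 — timely.
(6) due by March 14, 2029 + 38 days = April 21, 2029; done March 15, 2029 — timely.

Yes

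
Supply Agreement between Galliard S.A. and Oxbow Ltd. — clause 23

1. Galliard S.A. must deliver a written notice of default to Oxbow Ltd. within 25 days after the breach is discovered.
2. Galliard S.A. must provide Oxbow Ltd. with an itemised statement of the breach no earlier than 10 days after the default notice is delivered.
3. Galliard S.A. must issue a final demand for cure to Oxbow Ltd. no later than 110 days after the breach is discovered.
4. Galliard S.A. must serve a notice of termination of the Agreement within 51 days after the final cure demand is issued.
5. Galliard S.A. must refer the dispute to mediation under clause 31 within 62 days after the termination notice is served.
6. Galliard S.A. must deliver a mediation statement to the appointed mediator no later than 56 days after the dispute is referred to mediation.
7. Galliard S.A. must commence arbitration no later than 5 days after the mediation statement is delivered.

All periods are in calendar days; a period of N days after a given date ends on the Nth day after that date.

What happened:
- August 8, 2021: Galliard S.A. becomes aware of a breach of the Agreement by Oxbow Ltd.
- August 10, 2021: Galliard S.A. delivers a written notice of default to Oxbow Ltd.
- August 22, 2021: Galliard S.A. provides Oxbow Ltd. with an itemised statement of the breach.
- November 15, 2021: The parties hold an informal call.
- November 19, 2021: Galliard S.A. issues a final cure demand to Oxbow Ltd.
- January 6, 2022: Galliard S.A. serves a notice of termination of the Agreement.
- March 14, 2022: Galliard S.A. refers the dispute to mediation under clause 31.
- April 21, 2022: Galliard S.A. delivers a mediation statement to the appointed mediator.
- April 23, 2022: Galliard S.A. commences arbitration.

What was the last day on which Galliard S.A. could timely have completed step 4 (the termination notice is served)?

January 9, 2022

Step 4 runs from November 19, 2021, when the final cure demand is issued. 51 days after November 19, 2021 is January 9, 2022.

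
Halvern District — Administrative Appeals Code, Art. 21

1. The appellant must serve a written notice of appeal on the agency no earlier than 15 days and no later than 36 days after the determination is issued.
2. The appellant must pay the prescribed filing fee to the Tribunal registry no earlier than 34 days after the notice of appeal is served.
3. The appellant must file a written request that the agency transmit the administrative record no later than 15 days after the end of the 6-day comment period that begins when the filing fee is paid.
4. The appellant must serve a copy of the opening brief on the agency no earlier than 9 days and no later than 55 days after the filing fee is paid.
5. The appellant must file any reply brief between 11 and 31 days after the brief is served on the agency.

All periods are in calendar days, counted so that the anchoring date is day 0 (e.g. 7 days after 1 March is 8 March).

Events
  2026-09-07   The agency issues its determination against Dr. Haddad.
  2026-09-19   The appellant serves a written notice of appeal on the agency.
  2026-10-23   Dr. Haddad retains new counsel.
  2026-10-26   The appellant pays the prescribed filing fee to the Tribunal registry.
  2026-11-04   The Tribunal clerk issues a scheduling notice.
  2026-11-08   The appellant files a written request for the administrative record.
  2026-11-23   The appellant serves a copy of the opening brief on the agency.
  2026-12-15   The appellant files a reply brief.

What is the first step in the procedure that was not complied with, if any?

Step 1

(1) the permitted window runs from 2026-09-07 + 15 = 2026-09-22 to 2026-09-07 + 36 = 2026-10-13; done 2026-09-19 — 3 days before the window opened.
Later steps need not be reached.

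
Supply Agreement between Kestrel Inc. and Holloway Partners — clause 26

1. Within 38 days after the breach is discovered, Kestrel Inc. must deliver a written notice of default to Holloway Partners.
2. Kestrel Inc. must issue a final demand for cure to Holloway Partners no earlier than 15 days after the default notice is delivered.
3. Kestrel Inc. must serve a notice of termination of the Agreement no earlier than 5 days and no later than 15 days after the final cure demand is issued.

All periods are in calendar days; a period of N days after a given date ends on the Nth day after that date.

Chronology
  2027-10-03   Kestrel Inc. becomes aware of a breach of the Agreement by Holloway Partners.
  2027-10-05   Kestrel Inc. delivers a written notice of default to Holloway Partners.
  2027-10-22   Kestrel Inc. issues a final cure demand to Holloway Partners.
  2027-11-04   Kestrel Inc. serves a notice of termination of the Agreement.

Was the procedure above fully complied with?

Step 1 — counting 38 days from 2027-10-03 (when the breach is discovered) gives a deadline of 2027-11-10; done 2027-10-05 — timely.
Step 2 — must wait 15 days from 2027-10-05 (when the default notice is delivered), so not before 2027-10-20; done 2027-10-22, after the minimum wait.
Step 3 — 5 and 15 days from 2027-10-22 (when the final cure demand is issued) are 2027-10-27 and 2027-11-06 respectively; done 2027-11-04, which is between those dates.

Yes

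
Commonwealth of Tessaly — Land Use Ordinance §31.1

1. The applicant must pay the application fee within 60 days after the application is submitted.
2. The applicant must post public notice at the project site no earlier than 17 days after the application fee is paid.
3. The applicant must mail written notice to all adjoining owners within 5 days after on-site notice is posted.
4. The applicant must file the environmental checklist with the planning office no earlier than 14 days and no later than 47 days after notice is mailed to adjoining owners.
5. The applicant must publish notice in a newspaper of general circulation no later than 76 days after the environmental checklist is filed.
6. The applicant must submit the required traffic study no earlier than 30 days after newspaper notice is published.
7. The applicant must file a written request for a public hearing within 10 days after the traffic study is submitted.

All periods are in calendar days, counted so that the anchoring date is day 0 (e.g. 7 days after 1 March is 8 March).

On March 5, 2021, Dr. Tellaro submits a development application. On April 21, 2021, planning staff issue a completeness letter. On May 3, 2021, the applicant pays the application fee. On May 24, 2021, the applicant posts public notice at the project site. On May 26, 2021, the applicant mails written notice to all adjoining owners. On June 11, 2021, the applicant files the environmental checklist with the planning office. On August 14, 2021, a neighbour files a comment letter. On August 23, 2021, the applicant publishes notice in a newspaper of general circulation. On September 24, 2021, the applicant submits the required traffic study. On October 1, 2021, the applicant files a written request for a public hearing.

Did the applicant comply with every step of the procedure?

Step 1 — counting 60 days from March 5, 2021 (when the application is submitted) gives a deadline of May 4, 2021; completed May 3, 2021, before the deadline.
Step 2 — must wait 17 days from May 3, 2021 (when the application fee is paid), so not before May 20, 2021; May 24, 2021 is on or after that date.
Step 3 — counting 5 days from May 24, 2021 (when on-site notice is posted) gives a deadline of May 29, 2021; done May 26, 2021 — timely.
Step 4 — 14 and 47 days from May 26, 2021 (when notice is mailed to adjoining owners) are June 9, 2021 and July 12, 2021 respectively; done June 11, 2021 — within the window.
Step 5 — counting 76 days from June 11, 2021 (when the environmental checklist is filed) gives a deadline of August 26, 2021; completed August 23, 2021, before the deadline.
Step 6 — must wait 30 days from August 23, 2021 (when newspaper notice is published), so not before September 22, 2021; September 24, 2021 is on or after that date.
Step 7 — counting 10 days from September 24, 2021 (when the traffic study is submitted) gives a deadline of October 4, 2021; done October 1, 2021 — timely.

Yes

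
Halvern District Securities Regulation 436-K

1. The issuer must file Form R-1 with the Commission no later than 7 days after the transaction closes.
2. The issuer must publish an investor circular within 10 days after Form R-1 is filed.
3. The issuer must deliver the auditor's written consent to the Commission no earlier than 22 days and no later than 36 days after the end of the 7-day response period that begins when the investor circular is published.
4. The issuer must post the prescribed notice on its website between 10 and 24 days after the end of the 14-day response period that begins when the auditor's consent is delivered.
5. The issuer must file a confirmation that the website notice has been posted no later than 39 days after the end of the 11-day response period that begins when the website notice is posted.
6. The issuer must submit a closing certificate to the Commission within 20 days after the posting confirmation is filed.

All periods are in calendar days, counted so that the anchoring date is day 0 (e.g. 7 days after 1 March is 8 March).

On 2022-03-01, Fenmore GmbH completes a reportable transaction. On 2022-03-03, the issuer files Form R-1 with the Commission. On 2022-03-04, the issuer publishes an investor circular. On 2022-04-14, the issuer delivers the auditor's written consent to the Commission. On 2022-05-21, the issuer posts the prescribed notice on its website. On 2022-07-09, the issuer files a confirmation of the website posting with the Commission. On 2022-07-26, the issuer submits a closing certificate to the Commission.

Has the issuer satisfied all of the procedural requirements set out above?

Step 1 — counting 7 days from 2022-03-01 (when the transaction closes) gives a deadline of 2022-03-08; completed 2022-03-03, before the deadline.
Step 2 — counting 10 days from 2022-03-03 (when Form R-1 is filed) gives a deadline of 2022-03-13; completed 2022-03-04, before the deadline.
Step 3 — 22 and 36 days from 2022-03-11 (end of the 7-day response period, which began when the investor circular is published on 2022-03-04) are 2022-04-02 and 2022-04-16 respectively; done 2022-04-14 — within the window.
Step 4 — 10 and 24 days from 2022-04-28 (end of the 14-day response period, which began when the auditor's consent is delivered on 2022-04-14) are 2022-05-08 and 2022-05-22 respectively; done 2022-05-21 — within the window.
Step 5 — counting 39 days from 2022-06-01 (end of the 11-day response period, which began when the website notice is posted on 2022-05-21) gives a deadline of 2022-07-10; completed 2022-07-09, before the deadline.
Step 6 — counting 20 days from 2022-07-09 (when the posting confirmation is filed) gives a deadline of 2022-07-29; 2022-07-26 is within that limit.

Yes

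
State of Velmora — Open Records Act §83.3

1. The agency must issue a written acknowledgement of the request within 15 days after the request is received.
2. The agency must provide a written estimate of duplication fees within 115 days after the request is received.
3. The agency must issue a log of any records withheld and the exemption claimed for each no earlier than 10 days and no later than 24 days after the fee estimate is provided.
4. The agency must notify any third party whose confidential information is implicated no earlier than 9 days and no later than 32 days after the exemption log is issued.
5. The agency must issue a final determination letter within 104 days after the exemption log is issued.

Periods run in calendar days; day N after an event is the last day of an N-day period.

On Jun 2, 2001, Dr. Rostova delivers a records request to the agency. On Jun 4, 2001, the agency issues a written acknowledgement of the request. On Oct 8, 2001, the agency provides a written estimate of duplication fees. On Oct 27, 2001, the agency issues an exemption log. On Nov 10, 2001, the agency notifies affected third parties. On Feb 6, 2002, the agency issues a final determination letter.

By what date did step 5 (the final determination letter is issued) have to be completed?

Feb 8, 2002

Step 5 runs from Oct 27, 2001, when the exemption log is issued. 104 days after Oct 27, 2001 is Feb 8, 2002.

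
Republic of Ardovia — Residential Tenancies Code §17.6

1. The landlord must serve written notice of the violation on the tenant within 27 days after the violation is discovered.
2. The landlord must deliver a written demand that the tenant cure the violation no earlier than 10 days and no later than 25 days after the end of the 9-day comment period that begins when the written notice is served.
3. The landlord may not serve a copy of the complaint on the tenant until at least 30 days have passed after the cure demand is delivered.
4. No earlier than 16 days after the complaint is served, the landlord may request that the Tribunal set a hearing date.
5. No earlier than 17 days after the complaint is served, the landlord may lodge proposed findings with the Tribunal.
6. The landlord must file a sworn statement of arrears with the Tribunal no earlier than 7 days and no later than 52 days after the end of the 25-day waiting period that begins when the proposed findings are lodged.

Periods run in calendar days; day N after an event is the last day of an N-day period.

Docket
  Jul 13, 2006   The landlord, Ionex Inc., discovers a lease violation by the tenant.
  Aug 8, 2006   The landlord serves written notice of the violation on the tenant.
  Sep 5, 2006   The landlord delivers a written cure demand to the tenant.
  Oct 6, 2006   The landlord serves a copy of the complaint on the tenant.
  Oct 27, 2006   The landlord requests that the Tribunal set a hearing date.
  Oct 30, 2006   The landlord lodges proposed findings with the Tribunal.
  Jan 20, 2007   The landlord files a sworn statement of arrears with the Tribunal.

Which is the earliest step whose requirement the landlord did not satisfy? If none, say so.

Step 1: 27 days after Jul 13, 2006 (when the violation is discovered) is Aug 9, 2006; done Aug 8, 2006 — timely.
Step 2: the window is 10–25 days after Aug 17, 2006 (end of the 9-day comment period, which began when the written notice is served on Aug 8, 2006), so Aug 27, 2006 through Sep 11, 2006; done Sep 5, 2006, which is between those dates.
Step 3: the earliest permitted date is 30 days after Sep 5, 2006 (when the cure demand is delivered), i.e. Oct 5, 2006; Oct 6, 2006 is on or after that date.
Step 4: the earliest permitted date is 16 days after Oct 6, 2006 (when the complaint is served), i.e. Oct 22, 2006; done Oct 27, 2006 — permitted.
Step 5: the earliest permitted date is 17 days after Oct 6, 2006 (when the complaint is served), i.e. Oct 23, 2006; Oct 30, 2006 is on or after that date.
Step 6: the window is 7–52 days after Nov 24, 2006 (end of the 25-day waiting period, which began when the proposed findings are lodged on Oct 30, 2006), so Dec 1, 2006 through Jan 15, 2007; Jan 20, 2007 is 5 days past the end of the window.
The analysis stops there.

Step 6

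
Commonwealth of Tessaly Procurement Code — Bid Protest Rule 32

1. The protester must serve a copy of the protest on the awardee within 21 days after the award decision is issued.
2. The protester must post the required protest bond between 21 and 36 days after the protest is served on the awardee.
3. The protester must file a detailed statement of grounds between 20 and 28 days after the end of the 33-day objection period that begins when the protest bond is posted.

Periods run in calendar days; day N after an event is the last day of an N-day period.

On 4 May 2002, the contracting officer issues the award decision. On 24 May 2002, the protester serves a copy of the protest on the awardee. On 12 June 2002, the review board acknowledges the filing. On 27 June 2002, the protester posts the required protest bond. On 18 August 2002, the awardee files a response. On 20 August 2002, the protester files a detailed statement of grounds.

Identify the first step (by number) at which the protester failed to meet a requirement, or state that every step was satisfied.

None — every step was satisfied

Step 1: 21 days after 4 May 2002 (when the award decision is issued) is 25 May 2002; 24 May 2002 is within that limit.
Step 2: the window is 21–36 days after 24 May 2002 (when the protest is served on the awardee), so 14 June 2002 through 29 June 2002; 27 June 2002 falls inside that range.
Step 3: the window is 20–28 days after 30 July 2002 (end of the 33-day objection period, which began when the protest bond is posted on 27 June 2002), so 19 August 2002 through 27 August 2002; done 20 August 2002, which is between those dates.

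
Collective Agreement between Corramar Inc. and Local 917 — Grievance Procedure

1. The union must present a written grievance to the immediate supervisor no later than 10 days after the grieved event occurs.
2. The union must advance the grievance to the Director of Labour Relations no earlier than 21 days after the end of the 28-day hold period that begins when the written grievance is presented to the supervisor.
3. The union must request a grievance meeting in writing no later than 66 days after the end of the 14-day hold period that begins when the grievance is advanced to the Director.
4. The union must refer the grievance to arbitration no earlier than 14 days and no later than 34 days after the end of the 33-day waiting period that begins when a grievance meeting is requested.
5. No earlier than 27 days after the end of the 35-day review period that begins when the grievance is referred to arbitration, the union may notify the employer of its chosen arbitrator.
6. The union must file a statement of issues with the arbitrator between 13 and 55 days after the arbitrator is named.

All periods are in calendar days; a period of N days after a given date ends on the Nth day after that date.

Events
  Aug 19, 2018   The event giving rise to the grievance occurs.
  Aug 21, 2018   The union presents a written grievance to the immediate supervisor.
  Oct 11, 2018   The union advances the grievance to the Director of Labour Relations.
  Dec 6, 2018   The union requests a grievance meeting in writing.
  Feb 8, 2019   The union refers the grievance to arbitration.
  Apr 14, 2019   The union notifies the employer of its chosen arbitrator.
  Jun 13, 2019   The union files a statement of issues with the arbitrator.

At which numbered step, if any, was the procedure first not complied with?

Step 6

(1) due by Aug 19, 2018 + 10 days = Aug 29, 2018; Aug 21, 2018 is within that limit.
(2) permitted from Sep 18, 2018 + 21 days = Oct 9, 2018 onward; Oct 11, 2018 is on or after that date.
(3) due by Oct 25, 2018 + 66 days = Dec 30, 2018; done Dec 6, 2018 — timely.
(4) the permitted window runs from Jan 8, 2019 + 14 = Jan 22, 2019 to Jan 8, 2019 + 34 = Feb 11, 2019; Feb 8, 2019 falls inside that range.
(5) permitted from Mar 15, 2019 + 27 days = Apr 11, 2019 onward; done Apr 14, 2019 — permitted.
(6) the permitted window runs from Apr 14, 2019 + 13 = Apr 27, 2019 to Apr 14, 2019 + 55 = Jun 8, 2019; done Jun 13, 2019 — 5 days after the window closed.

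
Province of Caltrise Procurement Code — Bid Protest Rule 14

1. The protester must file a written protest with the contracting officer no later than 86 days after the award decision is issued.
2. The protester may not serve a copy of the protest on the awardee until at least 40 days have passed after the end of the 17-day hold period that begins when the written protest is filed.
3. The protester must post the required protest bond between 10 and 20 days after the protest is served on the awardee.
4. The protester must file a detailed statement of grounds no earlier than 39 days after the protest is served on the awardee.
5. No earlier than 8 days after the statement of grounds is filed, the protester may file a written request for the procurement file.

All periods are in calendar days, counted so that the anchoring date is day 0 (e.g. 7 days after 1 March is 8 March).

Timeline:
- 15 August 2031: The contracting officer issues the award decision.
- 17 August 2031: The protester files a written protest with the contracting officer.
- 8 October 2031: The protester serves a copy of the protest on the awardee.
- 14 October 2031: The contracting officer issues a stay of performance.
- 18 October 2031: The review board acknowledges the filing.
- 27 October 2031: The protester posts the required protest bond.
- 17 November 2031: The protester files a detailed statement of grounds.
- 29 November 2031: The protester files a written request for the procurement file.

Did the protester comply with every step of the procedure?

No

(1) due by 15 August 2031 + 86 days = 9 November 2031; done 17 August 2031 — timely.
(2) permitted from 3 September 2031 + 40 days = 13 October 2031 onward; acted on 8 October 2031, 5 days prematurely.
Later steps need not be reached.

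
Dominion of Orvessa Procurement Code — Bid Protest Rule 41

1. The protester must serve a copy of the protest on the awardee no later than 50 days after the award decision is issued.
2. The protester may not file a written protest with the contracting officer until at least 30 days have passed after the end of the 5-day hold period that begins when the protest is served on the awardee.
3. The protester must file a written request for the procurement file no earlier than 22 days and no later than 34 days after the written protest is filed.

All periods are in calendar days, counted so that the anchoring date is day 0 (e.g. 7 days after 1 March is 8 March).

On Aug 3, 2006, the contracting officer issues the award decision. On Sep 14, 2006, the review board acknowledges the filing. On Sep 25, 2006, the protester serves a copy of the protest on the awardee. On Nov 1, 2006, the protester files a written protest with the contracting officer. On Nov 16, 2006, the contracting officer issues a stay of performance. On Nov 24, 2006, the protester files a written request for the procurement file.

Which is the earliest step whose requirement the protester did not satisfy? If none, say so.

Step 1: 50 days after Aug 3, 2006 (when the award decision is issued) is Sep 22, 2006; not done until Sep 25, 2006, 3 days after the deadline.
The procedure was therefore not followed at step 1.

Step 1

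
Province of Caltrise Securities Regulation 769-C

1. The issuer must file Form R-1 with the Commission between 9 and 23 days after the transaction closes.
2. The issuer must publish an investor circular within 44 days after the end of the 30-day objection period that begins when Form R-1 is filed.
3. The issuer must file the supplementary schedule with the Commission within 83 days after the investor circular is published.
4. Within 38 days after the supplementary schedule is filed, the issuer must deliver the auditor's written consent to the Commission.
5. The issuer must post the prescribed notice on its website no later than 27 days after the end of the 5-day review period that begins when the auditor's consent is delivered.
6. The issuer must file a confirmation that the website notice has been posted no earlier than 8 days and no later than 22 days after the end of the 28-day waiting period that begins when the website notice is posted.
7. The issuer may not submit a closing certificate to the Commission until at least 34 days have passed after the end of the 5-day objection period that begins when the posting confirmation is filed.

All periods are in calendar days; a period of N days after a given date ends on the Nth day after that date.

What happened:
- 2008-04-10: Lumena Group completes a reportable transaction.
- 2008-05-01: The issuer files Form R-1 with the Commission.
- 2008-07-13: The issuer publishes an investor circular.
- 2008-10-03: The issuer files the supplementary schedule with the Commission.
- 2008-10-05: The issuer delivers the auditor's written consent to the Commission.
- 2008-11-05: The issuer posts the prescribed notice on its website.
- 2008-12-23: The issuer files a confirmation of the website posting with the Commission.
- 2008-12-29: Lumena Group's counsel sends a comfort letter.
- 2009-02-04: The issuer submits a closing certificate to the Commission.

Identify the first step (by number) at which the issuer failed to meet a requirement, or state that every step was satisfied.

Step 1: the window is 9–23 days after 2008-04-10 (when the transaction closes), so 2008-04-19 through 2008-05-03; done 2008-05-01, which is between those dates.
Step 2: 44 days after 2008-05-31 (end of the 30-day objection period, which began when Form R-1 is filed on 2008-05-01) is 2008-07-14; 2008-07-13 is within that limit.
Step 3: 83 days after 2008-07-13 (when the investor circular is published) is 2008-10-04; 2008-10-03 is within that limit.
Step 4: 38 days after 2008-10-03 (when the supplementary schedule is filed) is 2008-11-10; done 2008-10-05 — timely.
Step 5: 27 days after 2008-10-10 (end of the 5-day review period, which began when the auditor's consent is delivered on 2008-10-05) is 2008-11-06; done 2008-11-05 — timely.
Step 6: the window is 8–22 days after 2008-12-03 (end of the 28-day waiting period, which began when the website notice is posted on 2008-11-05), so 2008-12-11 through 2008-12-25; done 2008-12-23 — within the window.
Step 7: the earliest permitted date is 34 days after 2008-12-28 (end of the 5-day objection period, which began when the posting confirmation is filed on 2008-12-23), i.e. 2009-01-31; done 2009-02-04 — permitted.

None — every step was satisfied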